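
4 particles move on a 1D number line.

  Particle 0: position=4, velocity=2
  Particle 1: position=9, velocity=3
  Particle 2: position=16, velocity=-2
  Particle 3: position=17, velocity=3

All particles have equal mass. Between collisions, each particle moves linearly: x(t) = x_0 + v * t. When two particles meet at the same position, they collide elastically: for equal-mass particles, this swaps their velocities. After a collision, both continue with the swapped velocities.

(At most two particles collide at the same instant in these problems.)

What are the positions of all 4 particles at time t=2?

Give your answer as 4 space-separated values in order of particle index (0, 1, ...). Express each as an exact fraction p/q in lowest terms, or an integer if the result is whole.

Collision at t=7/5: particles 1 and 2 swap velocities; positions: p0=34/5 p1=66/5 p2=66/5 p3=106/5; velocities now: v0=2 v1=-2 v2=3 v3=3
Advance to t=2 (no further collisions before then); velocities: v0=2 v1=-2 v2=3 v3=3; positions = 8 12 15 23

Answer: 8 12 15 23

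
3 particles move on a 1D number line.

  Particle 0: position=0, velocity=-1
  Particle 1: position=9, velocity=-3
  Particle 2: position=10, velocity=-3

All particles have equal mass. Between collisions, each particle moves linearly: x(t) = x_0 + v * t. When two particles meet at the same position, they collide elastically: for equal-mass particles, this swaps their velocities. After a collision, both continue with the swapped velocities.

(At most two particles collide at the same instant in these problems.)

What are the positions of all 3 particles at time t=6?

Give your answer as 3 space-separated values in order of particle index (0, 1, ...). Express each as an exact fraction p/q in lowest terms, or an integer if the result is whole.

Answer: -9 -8 -6

Derivation:
Collision at t=9/2: particles 0 and 1 swap velocities; positions: p0=-9/2 p1=-9/2 p2=-7/2; velocities now: v0=-3 v1=-1 v2=-3
Collision at t=5: particles 1 and 2 swap velocities; positions: p0=-6 p1=-5 p2=-5; velocities now: v0=-3 v1=-3 v2=-1
Advance to t=6 (no further collisions before then); velocities: v0=-3 v1=-3 v2=-1; positions = -9 -8 -6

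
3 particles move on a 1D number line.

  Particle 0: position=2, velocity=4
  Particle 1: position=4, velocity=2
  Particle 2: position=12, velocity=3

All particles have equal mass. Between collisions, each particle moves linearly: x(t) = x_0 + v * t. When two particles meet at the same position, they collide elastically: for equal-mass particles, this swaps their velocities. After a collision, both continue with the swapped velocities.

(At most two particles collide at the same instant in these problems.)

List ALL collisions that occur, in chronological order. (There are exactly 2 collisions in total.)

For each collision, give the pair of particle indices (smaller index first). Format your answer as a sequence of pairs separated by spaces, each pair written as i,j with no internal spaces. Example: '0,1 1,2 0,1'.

Collision at t=1: particles 0 and 1 swap velocities; positions: p0=6 p1=6 p2=15; velocities now: v0=2 v1=4 v2=3
Collision at t=10: particles 1 and 2 swap velocities; positions: p0=24 p1=42 p2=42; velocities now: v0=2 v1=3 v2=4

Answer: 0,1 1,2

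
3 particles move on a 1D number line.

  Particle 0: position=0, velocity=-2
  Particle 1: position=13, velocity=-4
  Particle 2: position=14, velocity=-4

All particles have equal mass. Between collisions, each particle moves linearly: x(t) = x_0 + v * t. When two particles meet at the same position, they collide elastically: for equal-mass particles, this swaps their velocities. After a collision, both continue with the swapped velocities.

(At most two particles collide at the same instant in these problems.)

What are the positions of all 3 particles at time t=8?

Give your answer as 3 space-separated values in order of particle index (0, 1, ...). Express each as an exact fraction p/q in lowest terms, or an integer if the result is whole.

Collision at t=13/2: particles 0 and 1 swap velocities; positions: p0=-13 p1=-13 p2=-12; velocities now: v0=-4 v1=-2 v2=-4
Collision at t=7: particles 1 and 2 swap velocities; positions: p0=-15 p1=-14 p2=-14; velocities now: v0=-4 v1=-4 v2=-2
Advance to t=8 (no further collisions before then); velocities: v0=-4 v1=-4 v2=-2; positions = -19 -18 -16

Answer: -19 -18 -16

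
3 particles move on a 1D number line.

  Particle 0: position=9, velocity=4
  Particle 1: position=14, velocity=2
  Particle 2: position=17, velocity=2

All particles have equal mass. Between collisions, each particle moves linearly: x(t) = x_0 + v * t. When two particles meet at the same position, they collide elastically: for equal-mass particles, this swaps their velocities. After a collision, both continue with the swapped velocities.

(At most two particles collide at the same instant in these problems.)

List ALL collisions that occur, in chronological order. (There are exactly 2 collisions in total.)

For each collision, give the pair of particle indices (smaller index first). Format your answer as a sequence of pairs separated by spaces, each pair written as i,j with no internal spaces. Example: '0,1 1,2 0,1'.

Collision at t=5/2: particles 0 and 1 swap velocities; positions: p0=19 p1=19 p2=22; velocities now: v0=2 v1=4 v2=2
Collision at t=4: particles 1 and 2 swap velocities; positions: p0=22 p1=25 p2=25; velocities now: v0=2 v1=2 v2=4

Answer: 0,1 1,2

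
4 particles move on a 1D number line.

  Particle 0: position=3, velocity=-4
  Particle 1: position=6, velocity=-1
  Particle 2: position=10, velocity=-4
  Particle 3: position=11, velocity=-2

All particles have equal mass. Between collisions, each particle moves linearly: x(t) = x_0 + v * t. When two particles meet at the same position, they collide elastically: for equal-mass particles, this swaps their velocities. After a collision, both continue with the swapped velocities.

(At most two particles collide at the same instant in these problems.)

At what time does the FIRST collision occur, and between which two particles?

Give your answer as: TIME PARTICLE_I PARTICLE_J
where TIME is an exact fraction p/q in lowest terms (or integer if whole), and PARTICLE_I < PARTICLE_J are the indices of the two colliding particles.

Pair (0,1): pos 3,6 vel -4,-1 -> not approaching (rel speed -3 <= 0)
Pair (1,2): pos 6,10 vel -1,-4 -> gap=4, closing at 3/unit, collide at t=4/3
Pair (2,3): pos 10,11 vel -4,-2 -> not approaching (rel speed -2 <= 0)
Earliest collision: t=4/3 between 1 and 2

Answer: 4/3 1 2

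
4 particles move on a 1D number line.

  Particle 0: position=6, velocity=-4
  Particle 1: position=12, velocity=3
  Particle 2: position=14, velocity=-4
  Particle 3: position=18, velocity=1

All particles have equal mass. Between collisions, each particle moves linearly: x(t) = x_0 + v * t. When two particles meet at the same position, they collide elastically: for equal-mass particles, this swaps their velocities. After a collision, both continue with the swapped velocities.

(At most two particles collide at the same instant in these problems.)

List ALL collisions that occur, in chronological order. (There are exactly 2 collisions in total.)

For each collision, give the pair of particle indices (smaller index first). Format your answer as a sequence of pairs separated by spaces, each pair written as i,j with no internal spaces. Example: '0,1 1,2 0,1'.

Answer: 1,2 2,3

Derivation:
Collision at t=2/7: particles 1 and 2 swap velocities; positions: p0=34/7 p1=90/7 p2=90/7 p3=128/7; velocities now: v0=-4 v1=-4 v2=3 v3=1
Collision at t=3: particles 2 and 3 swap velocities; positions: p0=-6 p1=2 p2=21 p3=21; velocities now: v0=-4 v1=-4 v2=1 v3=3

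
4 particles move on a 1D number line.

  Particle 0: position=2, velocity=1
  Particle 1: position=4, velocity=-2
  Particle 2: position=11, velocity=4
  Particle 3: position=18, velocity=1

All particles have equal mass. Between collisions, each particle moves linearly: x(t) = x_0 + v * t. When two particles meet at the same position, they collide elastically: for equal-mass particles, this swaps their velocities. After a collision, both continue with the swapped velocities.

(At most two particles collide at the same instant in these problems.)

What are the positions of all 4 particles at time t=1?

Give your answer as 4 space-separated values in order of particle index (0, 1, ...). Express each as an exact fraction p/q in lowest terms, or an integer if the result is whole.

Collision at t=2/3: particles 0 and 1 swap velocities; positions: p0=8/3 p1=8/3 p2=41/3 p3=56/3; velocities now: v0=-2 v1=1 v2=4 v3=1
Advance to t=1 (no further collisions before then); velocities: v0=-2 v1=1 v2=4 v3=1; positions = 2 3 15 19

Answer: 2 3 15 19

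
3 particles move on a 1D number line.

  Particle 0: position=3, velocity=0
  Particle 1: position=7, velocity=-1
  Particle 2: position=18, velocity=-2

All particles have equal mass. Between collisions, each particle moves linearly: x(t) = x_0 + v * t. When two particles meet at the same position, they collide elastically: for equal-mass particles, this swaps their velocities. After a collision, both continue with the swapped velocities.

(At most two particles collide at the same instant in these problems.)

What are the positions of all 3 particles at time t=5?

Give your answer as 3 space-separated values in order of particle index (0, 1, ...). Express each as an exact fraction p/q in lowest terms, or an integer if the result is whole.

Collision at t=4: particles 0 and 1 swap velocities; positions: p0=3 p1=3 p2=10; velocities now: v0=-1 v1=0 v2=-2
Advance to t=5 (no further collisions before then); velocities: v0=-1 v1=0 v2=-2; positions = 2 3 8

Answer: 2 3 8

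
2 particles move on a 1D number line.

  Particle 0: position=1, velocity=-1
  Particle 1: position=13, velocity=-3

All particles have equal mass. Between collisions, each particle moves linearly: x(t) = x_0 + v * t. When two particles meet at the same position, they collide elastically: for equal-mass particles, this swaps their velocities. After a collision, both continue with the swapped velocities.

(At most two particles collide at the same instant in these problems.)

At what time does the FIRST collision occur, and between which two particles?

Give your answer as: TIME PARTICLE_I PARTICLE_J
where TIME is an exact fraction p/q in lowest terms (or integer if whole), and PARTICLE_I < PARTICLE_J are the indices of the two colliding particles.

Answer: 6 0 1

Derivation:
Pair (0,1): pos 1,13 vel -1,-3 -> gap=12, closing at 2/unit, collide at t=6
Earliest collision: t=6 between 0 and 1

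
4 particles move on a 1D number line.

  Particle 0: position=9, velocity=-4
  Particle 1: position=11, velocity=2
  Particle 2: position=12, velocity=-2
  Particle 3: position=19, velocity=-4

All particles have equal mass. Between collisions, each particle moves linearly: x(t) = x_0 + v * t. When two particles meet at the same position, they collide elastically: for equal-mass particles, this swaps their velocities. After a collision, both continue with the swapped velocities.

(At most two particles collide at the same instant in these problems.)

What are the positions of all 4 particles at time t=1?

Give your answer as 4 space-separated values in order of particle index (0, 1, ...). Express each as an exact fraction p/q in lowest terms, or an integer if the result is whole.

Collision at t=1/4: particles 1 and 2 swap velocities; positions: p0=8 p1=23/2 p2=23/2 p3=18; velocities now: v0=-4 v1=-2 v2=2 v3=-4
Advance to t=1 (no further collisions before then); velocities: v0=-4 v1=-2 v2=2 v3=-4; positions = 5 10 13 15

Answer: 5 10 13 15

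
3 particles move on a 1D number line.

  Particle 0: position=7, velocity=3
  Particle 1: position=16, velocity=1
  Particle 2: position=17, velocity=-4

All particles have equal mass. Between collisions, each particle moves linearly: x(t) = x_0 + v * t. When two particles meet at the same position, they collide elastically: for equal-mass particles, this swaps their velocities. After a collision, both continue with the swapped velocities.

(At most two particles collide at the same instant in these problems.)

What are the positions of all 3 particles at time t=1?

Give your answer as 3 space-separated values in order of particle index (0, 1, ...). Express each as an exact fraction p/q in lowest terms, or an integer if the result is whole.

Answer: 10 13 17

Derivation:
Collision at t=1/5: particles 1 and 2 swap velocities; positions: p0=38/5 p1=81/5 p2=81/5; velocities now: v0=3 v1=-4 v2=1
Advance to t=1 (no further collisions before then); velocities: v0=3 v1=-4 v2=1; positions = 10 13 17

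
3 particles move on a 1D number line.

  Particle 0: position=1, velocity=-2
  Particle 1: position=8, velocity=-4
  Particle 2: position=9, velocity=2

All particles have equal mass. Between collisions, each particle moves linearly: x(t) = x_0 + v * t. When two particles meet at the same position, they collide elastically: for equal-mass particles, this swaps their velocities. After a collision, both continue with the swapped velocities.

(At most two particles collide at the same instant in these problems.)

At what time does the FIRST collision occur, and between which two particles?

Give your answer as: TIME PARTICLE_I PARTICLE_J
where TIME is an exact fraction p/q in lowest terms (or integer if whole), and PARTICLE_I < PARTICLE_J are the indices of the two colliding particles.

Pair (0,1): pos 1,8 vel -2,-4 -> gap=7, closing at 2/unit, collide at t=7/2
Pair (1,2): pos 8,9 vel -4,2 -> not approaching (rel speed -6 <= 0)
Earliest collision: t=7/2 between 0 and 1

Answer: 7/2 0 1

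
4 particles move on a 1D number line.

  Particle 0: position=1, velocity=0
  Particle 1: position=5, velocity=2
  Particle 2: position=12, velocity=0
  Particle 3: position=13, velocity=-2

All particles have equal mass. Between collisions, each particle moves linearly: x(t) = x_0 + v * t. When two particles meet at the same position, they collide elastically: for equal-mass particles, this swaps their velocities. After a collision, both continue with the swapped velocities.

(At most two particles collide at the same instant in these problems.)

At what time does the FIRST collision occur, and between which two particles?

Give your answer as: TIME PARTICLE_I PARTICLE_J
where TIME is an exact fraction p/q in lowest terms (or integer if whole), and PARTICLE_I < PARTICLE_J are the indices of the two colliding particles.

Pair (0,1): pos 1,5 vel 0,2 -> not approaching (rel speed -2 <= 0)
Pair (1,2): pos 5,12 vel 2,0 -> gap=7, closing at 2/unit, collide at t=7/2
Pair (2,3): pos 12,13 vel 0,-2 -> gap=1, closing at 2/unit, collide at t=1/2
Earliest collision: t=1/2 between 2 and 3

Answer: 1/2 2 3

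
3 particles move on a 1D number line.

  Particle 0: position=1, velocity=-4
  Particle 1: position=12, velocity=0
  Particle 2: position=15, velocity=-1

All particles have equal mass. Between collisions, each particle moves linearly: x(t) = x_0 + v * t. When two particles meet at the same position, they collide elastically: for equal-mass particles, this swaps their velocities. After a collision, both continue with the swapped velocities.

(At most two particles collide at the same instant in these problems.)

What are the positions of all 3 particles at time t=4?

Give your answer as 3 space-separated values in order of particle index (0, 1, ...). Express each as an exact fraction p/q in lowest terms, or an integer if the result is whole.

Answer: -15 11 12

Derivation:
Collision at t=3: particles 1 and 2 swap velocities; positions: p0=-11 p1=12 p2=12; velocities now: v0=-4 v1=-1 v2=0
Advance to t=4 (no further collisions before then); velocities: v0=-4 v1=-1 v2=0; positions = -15 11 12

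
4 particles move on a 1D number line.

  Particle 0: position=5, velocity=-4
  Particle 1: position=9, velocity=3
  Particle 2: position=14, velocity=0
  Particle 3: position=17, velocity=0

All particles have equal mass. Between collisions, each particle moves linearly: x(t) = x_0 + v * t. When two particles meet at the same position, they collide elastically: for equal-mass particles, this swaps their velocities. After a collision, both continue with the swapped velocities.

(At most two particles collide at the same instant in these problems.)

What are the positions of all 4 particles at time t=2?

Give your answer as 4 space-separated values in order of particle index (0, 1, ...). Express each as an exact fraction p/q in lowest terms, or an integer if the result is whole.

Answer: -3 14 15 17

Derivation:
Collision at t=5/3: particles 1 and 2 swap velocities; positions: p0=-5/3 p1=14 p2=14 p3=17; velocities now: v0=-4 v1=0 v2=3 v3=0
Advance to t=2 (no further collisions before then); velocities: v0=-4 v1=0 v2=3 v3=0; positions = -3 14 15 17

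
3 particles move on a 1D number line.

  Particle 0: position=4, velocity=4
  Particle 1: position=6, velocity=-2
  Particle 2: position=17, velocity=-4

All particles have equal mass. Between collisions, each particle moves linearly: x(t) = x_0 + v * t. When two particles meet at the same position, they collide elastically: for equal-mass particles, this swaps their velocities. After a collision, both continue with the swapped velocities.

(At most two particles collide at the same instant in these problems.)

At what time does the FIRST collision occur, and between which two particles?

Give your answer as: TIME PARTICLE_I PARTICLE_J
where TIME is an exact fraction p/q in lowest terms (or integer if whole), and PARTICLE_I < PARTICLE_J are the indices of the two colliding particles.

Pair (0,1): pos 4,6 vel 4,-2 -> gap=2, closing at 6/unit, collide at t=1/3
Pair (1,2): pos 6,17 vel -2,-4 -> gap=11, closing at 2/unit, collide at t=11/2
Earliest collision: t=1/3 between 0 and 1

Answer: 1/3 0 1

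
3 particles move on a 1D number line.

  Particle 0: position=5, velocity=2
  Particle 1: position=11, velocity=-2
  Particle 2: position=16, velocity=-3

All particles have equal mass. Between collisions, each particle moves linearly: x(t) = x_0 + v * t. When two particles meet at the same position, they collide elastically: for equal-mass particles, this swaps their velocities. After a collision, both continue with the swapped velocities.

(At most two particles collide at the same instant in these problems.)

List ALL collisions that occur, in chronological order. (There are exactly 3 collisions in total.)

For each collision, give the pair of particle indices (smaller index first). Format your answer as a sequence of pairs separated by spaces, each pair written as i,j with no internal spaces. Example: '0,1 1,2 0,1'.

Answer: 0,1 1,2 0,1

Derivation:
Collision at t=3/2: particles 0 and 1 swap velocities; positions: p0=8 p1=8 p2=23/2; velocities now: v0=-2 v1=2 v2=-3
Collision at t=11/5: particles 1 and 2 swap velocities; positions: p0=33/5 p1=47/5 p2=47/5; velocities now: v0=-2 v1=-3 v2=2
Collision at t=5: particles 0 and 1 swap velocities; positions: p0=1 p1=1 p2=15; velocities now: v0=-3 v1=-2 v2=2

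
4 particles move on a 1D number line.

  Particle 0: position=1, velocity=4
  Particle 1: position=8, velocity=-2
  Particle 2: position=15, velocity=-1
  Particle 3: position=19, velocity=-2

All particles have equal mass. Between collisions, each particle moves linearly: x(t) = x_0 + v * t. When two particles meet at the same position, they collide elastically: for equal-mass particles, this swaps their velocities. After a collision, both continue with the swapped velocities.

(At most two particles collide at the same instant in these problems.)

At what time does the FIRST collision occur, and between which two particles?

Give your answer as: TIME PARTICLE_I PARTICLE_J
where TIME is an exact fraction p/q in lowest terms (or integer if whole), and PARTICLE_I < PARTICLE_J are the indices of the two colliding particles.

Answer: 7/6 0 1

Derivation:
Pair (0,1): pos 1,8 vel 4,-2 -> gap=7, closing at 6/unit, collide at t=7/6
Pair (1,2): pos 8,15 vel -2,-1 -> not approaching (rel speed -1 <= 0)
Pair (2,3): pos 15,19 vel -1,-2 -> gap=4, closing at 1/unit, collide at t=4
Earliest collision: t=7/6 between 0 and 1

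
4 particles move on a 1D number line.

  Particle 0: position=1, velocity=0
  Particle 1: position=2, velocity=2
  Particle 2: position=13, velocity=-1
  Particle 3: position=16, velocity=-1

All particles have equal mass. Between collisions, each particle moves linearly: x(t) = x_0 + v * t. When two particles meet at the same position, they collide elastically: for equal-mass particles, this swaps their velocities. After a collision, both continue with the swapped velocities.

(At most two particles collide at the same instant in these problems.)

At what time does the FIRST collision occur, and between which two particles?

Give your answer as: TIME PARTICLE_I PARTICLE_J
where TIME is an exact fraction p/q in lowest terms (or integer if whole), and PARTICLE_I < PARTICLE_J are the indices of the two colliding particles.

Pair (0,1): pos 1,2 vel 0,2 -> not approaching (rel speed -2 <= 0)
Pair (1,2): pos 2,13 vel 2,-1 -> gap=11, closing at 3/unit, collide at t=11/3
Pair (2,3): pos 13,16 vel -1,-1 -> not approaching (rel speed 0 <= 0)
Earliest collision: t=11/3 between 1 and 2

Answer: 11/3 1 2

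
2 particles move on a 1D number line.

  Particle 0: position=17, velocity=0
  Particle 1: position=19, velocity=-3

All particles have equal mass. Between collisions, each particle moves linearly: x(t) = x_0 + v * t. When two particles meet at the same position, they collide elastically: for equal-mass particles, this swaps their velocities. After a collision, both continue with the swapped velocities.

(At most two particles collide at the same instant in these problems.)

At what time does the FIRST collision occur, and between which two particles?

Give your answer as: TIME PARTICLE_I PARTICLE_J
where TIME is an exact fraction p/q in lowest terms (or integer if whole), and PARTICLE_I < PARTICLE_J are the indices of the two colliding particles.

Pair (0,1): pos 17,19 vel 0,-3 -> gap=2, closing at 3/unit, collide at t=2/3
Earliest collision: t=2/3 between 0 and 1

Answer: 2/3 0 1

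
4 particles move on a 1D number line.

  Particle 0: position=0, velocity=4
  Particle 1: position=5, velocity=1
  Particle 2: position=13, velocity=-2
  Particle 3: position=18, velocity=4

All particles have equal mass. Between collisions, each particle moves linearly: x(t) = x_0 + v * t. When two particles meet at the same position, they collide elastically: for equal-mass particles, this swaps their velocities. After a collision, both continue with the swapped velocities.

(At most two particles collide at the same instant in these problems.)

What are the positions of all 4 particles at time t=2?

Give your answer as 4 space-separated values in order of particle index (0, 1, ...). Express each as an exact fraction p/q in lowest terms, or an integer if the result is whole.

Answer: 7 8 9 26

Derivation:
Collision at t=5/3: particles 0 and 1 swap velocities; positions: p0=20/3 p1=20/3 p2=29/3 p3=74/3; velocities now: v0=1 v1=4 v2=-2 v3=4
Advance to t=2 (no further collisions before then); velocities: v0=1 v1=4 v2=-2 v3=4; positions = 7 8 9 26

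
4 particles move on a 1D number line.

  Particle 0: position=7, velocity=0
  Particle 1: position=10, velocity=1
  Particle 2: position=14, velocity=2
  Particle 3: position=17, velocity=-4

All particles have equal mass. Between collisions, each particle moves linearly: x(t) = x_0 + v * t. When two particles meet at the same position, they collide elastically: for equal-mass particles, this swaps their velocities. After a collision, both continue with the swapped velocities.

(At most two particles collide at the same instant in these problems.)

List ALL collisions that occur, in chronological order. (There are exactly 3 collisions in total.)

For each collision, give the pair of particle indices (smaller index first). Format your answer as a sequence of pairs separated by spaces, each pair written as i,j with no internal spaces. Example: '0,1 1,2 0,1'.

Answer: 2,3 1,2 0,1

Derivation:
Collision at t=1/2: particles 2 and 3 swap velocities; positions: p0=7 p1=21/2 p2=15 p3=15; velocities now: v0=0 v1=1 v2=-4 v3=2
Collision at t=7/5: particles 1 and 2 swap velocities; positions: p0=7 p1=57/5 p2=57/5 p3=84/5; velocities now: v0=0 v1=-4 v2=1 v3=2
Collision at t=5/2: particles 0 and 1 swap velocities; positions: p0=7 p1=7 p2=25/2 p3=19; velocities now: v0=-4 v1=0 v2=1 v3=2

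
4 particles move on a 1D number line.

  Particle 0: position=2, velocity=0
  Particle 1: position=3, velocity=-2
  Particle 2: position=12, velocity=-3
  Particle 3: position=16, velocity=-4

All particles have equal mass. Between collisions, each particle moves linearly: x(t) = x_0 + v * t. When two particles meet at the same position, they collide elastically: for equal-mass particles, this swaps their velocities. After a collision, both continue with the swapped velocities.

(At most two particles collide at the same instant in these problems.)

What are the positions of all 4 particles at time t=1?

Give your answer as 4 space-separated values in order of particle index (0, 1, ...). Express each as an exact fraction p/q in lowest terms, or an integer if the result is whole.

Collision at t=1/2: particles 0 and 1 swap velocities; positions: p0=2 p1=2 p2=21/2 p3=14; velocities now: v0=-2 v1=0 v2=-3 v3=-4
Advance to t=1 (no further collisions before then); velocities: v0=-2 v1=0 v2=-3 v3=-4; positions = 1 2 9 12

Answer: 1 2 9 12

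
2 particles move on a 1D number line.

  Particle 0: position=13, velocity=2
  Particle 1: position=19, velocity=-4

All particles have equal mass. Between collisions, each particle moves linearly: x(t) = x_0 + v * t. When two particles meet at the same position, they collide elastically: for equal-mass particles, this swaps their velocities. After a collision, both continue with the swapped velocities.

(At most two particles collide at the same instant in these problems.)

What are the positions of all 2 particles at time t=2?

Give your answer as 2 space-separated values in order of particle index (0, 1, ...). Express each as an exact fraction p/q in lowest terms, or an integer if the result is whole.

Collision at t=1: particles 0 and 1 swap velocities; positions: p0=15 p1=15; velocities now: v0=-4 v1=2
Advance to t=2 (no further collisions before then); velocities: v0=-4 v1=2; positions = 11 17

Answer: 11 17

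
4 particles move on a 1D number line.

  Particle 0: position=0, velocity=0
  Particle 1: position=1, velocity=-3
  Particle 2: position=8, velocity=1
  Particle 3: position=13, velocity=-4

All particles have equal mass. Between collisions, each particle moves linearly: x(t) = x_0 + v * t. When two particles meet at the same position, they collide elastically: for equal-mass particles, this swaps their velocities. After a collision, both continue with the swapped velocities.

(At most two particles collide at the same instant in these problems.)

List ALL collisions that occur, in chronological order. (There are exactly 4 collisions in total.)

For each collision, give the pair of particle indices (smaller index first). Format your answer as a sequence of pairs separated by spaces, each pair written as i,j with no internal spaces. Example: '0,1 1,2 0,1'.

Answer: 0,1 2,3 1,2 0,1

Derivation:
Collision at t=1/3: particles 0 and 1 swap velocities; positions: p0=0 p1=0 p2=25/3 p3=35/3; velocities now: v0=-3 v1=0 v2=1 v3=-4
Collision at t=1: particles 2 and 3 swap velocities; positions: p0=-2 p1=0 p2=9 p3=9; velocities now: v0=-3 v1=0 v2=-4 v3=1
Collision at t=13/4: particles 1 and 2 swap velocities; positions: p0=-35/4 p1=0 p2=0 p3=45/4; velocities now: v0=-3 v1=-4 v2=0 v3=1
Collision at t=12: particles 0 and 1 swap velocities; positions: p0=-35 p1=-35 p2=0 p3=20; velocities now: v0=-4 v1=-3 v2=0 v3=1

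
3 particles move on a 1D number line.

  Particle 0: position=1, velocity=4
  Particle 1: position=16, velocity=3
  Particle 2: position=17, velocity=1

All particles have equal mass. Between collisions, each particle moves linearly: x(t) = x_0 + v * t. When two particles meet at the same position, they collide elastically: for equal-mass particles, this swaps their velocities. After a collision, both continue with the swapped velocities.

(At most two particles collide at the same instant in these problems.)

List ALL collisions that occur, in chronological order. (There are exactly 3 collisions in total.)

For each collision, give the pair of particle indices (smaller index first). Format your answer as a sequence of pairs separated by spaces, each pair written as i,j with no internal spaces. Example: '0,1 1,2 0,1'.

Collision at t=1/2: particles 1 and 2 swap velocities; positions: p0=3 p1=35/2 p2=35/2; velocities now: v0=4 v1=1 v2=3
Collision at t=16/3: particles 0 and 1 swap velocities; positions: p0=67/3 p1=67/3 p2=32; velocities now: v0=1 v1=4 v2=3
Collision at t=15: particles 1 and 2 swap velocities; positions: p0=32 p1=61 p2=61; velocities now: v0=1 v1=3 v2=4

Answer: 1,2 0,1 1,2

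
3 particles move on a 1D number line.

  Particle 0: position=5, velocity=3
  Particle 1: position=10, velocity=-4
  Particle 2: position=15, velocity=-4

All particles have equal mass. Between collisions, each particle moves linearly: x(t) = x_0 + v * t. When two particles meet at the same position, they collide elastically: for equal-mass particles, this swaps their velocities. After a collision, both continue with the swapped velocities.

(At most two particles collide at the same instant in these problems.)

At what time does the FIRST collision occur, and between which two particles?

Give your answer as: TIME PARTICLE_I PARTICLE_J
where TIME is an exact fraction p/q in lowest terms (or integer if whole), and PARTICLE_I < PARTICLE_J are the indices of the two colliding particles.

Answer: 5/7 0 1

Derivation:
Pair (0,1): pos 5,10 vel 3,-4 -> gap=5, closing at 7/unit, collide at t=5/7
Pair (1,2): pos 10,15 vel -4,-4 -> not approaching (rel speed 0 <= 0)
Earliest collision: t=5/7 between 0 and 1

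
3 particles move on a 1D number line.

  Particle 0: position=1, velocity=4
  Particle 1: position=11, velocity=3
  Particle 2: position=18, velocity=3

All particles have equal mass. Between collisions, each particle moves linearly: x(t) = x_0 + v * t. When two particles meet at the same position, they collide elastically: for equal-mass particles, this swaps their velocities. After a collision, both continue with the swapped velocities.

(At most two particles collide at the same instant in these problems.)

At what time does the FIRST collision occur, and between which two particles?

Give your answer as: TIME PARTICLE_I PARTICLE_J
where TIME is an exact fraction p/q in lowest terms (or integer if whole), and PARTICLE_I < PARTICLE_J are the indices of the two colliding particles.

Answer: 10 0 1

Derivation:
Pair (0,1): pos 1,11 vel 4,3 -> gap=10, closing at 1/unit, collide at t=10
Pair (1,2): pos 11,18 vel 3,3 -> not approaching (rel speed 0 <= 0)
Earliest collision: t=10 between 0 and 1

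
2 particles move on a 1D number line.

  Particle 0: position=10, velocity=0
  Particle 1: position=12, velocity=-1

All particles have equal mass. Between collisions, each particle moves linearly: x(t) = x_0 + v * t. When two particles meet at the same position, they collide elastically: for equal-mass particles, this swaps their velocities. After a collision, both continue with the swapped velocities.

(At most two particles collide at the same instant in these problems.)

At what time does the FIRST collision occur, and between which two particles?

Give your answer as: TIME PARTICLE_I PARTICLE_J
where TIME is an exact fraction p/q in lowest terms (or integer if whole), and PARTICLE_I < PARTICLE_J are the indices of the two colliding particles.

Answer: 2 0 1

Derivation:
Pair (0,1): pos 10,12 vel 0,-1 -> gap=2, closing at 1/unit, collide at t=2
Earliest collision: t=2 between 0 and 1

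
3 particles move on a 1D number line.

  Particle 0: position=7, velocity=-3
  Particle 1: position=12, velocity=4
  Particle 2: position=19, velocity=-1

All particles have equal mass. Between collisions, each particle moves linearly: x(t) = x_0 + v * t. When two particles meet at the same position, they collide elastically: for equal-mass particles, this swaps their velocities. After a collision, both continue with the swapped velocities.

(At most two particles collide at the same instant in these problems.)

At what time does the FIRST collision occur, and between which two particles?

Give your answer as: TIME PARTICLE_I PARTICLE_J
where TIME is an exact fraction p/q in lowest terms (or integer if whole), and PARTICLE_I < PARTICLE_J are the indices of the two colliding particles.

Answer: 7/5 1 2

Derivation:
Pair (0,1): pos 7,12 vel -3,4 -> not approaching (rel speed -7 <= 0)
Pair (1,2): pos 12,19 vel 4,-1 -> gap=7, closing at 5/unit, collide at t=7/5
Earliest collision: t=7/5 between 1 and 2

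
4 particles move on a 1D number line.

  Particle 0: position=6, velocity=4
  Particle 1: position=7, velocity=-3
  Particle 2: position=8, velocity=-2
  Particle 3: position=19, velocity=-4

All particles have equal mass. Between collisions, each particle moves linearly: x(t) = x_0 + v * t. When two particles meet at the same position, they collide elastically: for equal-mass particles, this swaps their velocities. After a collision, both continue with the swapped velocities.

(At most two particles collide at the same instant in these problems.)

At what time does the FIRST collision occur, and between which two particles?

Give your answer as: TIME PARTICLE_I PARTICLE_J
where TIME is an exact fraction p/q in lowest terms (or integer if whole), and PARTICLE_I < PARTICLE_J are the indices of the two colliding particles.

Answer: 1/7 0 1

Derivation:
Pair (0,1): pos 6,7 vel 4,-3 -> gap=1, closing at 7/unit, collide at t=1/7
Pair (1,2): pos 7,8 vel -3,-2 -> not approaching (rel speed -1 <= 0)
Pair (2,3): pos 8,19 vel -2,-4 -> gap=11, closing at 2/unit, collide at t=11/2
Earliest collision: t=1/7 between 0 and 1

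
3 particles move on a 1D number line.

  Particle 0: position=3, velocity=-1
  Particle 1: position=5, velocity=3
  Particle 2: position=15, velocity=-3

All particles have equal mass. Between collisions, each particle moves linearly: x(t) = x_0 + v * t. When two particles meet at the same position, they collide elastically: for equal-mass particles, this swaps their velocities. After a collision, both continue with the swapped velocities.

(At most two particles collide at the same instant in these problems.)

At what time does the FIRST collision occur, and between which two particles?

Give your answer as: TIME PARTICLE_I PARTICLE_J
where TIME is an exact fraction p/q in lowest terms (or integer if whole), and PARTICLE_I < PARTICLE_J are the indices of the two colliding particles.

Answer: 5/3 1 2

Derivation:
Pair (0,1): pos 3,5 vel -1,3 -> not approaching (rel speed -4 <= 0)
Pair (1,2): pos 5,15 vel 3,-3 -> gap=10, closing at 6/unit, collide at t=5/3
Earliest collision: t=5/3 between 1 and 2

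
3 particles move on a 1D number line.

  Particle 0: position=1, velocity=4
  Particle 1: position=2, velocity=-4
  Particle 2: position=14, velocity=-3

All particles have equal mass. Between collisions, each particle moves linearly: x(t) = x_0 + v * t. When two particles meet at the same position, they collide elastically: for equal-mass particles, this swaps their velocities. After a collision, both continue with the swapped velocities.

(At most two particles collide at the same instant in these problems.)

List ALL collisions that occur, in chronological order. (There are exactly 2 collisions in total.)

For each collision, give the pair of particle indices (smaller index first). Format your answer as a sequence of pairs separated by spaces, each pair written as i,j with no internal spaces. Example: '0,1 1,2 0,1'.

Collision at t=1/8: particles 0 and 1 swap velocities; positions: p0=3/2 p1=3/2 p2=109/8; velocities now: v0=-4 v1=4 v2=-3
Collision at t=13/7: particles 1 and 2 swap velocities; positions: p0=-38/7 p1=59/7 p2=59/7; velocities now: v0=-4 v1=-3 v2=4

Answer: 0,1 1,2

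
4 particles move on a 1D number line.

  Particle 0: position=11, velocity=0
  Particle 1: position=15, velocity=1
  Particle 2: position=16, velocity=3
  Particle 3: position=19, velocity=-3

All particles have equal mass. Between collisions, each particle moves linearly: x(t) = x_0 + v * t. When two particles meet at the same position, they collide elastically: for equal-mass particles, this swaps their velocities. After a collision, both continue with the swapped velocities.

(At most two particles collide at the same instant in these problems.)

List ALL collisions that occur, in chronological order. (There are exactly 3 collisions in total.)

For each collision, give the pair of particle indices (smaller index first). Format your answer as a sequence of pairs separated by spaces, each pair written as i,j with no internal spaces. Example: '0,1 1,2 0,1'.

Collision at t=1/2: particles 2 and 3 swap velocities; positions: p0=11 p1=31/2 p2=35/2 p3=35/2; velocities now: v0=0 v1=1 v2=-3 v3=3
Collision at t=1: particles 1 and 2 swap velocities; positions: p0=11 p1=16 p2=16 p3=19; velocities now: v0=0 v1=-3 v2=1 v3=3
Collision at t=8/3: particles 0 and 1 swap velocities; positions: p0=11 p1=11 p2=53/3 p3=24; velocities now: v0=-3 v1=0 v2=1 v3=3

Answer: 2,3 1,2 0,1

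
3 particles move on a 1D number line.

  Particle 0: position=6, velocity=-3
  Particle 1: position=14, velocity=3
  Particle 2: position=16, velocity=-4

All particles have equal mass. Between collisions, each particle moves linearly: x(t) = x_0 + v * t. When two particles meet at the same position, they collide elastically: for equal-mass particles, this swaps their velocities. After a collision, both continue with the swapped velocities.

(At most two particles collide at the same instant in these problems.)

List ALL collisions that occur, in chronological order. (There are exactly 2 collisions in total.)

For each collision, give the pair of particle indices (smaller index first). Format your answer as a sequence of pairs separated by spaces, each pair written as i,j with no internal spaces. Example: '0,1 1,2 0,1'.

Answer: 1,2 0,1

Derivation:
Collision at t=2/7: particles 1 and 2 swap velocities; positions: p0=36/7 p1=104/7 p2=104/7; velocities now: v0=-3 v1=-4 v2=3
Collision at t=10: particles 0 and 1 swap velocities; positions: p0=-24 p1=-24 p2=44; velocities now: v0=-4 v1=-3 v2=3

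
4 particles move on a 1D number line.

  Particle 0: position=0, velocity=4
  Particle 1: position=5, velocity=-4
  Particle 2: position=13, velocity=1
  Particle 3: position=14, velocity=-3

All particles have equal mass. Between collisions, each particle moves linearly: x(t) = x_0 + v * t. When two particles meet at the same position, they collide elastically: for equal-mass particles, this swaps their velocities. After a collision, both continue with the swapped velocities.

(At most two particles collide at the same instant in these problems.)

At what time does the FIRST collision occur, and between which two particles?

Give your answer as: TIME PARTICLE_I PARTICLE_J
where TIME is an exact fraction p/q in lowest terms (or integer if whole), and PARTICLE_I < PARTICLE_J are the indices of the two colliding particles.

Pair (0,1): pos 0,5 vel 4,-4 -> gap=5, closing at 8/unit, collide at t=5/8
Pair (1,2): pos 5,13 vel -4,1 -> not approaching (rel speed -5 <= 0)
Pair (2,3): pos 13,14 vel 1,-3 -> gap=1, closing at 4/unit, collide at t=1/4
Earliest collision: t=1/4 between 2 and 3

Answer: 1/4 2 3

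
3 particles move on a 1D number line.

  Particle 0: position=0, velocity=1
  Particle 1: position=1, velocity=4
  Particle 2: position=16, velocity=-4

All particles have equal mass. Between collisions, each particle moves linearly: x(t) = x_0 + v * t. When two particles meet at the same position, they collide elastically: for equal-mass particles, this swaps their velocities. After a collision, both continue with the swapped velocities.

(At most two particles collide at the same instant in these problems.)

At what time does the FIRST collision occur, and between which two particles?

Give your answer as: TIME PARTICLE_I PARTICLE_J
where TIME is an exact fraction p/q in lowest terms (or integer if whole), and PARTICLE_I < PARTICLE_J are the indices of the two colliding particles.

Answer: 15/8 1 2

Derivation:
Pair (0,1): pos 0,1 vel 1,4 -> not approaching (rel speed -3 <= 0)
Pair (1,2): pos 1,16 vel 4,-4 -> gap=15, closing at 8/unit, collide at t=15/8
Earliest collision: t=15/8 between 1 and 2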